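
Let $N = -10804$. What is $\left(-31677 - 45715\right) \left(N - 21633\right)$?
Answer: $2510364304$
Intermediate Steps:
$\left(-31677 - 45715\right) \left(N - 21633\right) = \left(-31677 - 45715\right) \left(-10804 - 21633\right) = \left(-77392\right) \left(-32437\right) = 2510364304$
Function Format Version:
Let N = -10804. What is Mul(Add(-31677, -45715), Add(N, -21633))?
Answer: 2510364304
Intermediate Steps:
Mul(Add(-31677, -45715), Add(N, -21633)) = Mul(Add(-31677, -45715), Add(-10804, -21633)) = Mul(-77392, -32437) = 2510364304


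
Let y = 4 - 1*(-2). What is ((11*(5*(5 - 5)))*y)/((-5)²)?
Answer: 0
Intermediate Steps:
y = 6 (y = 4 + 2 = 6)
((11*(5*(5 - 5)))*y)/((-5)²) = ((11*(5*(5 - 5)))*6)/((-5)²) = ((11*(5*0))*6)/25 = ((11*0)*6)*(1/25) = (0*6)*(1/25) = 0*(1/25) = 0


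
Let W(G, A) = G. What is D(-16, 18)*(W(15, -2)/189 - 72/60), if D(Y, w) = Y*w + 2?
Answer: 100958/315 ≈ 320.50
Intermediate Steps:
D(Y, w) = 2 + Y*w
D(-16, 18)*(W(15, -2)/189 - 72/60) = (2 - 16*18)*(15/189 - 72/60) = (2 - 288)*(15*(1/189) - 72*1/60) = -286*(5/63 - 6/5) = -286*(-353/315) = 100958/315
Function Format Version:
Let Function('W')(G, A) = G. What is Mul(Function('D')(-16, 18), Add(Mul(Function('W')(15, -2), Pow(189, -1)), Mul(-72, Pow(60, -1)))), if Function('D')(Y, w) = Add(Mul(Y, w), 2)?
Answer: Rational(100958, 315) ≈ 320.50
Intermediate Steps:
Function('D')(Y, w) = Add(2, Mul(Y, w))
Mul(Function('D')(-16, 18), Add(Mul(Function('W')(15, -2), Pow(189, -1)), Mul(-72, Pow(60, -1)))) = Mul(Add(2, Mul(-16, 18)), Add(Mul(15, Pow(189, -1)), Mul(-72, Pow(60, -1)))) = Mul(Add(2, -288), Add(Mul(15, Rational(1, 189)), Mul(-72, Rational(1, 60)))) = Mul(-286, Add(Rational(5, 63), Rational(-6, 5))) = Mul(-286, Rational(-353, 315)) = Rational(100958, 315)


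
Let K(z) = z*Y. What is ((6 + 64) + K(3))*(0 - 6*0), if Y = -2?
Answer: 0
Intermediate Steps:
K(z) = -2*z (K(z) = z*(-2) = -2*z)
((6 + 64) + K(3))*(0 - 6*0) = ((6 + 64) - 2*3)*(0 - 6*0) = (70 - 6)*(0 + 0) = 64*0 = 0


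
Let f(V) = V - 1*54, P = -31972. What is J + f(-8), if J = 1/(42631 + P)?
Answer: -660857/10659 ≈ -62.000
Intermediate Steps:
J = 1/10659 (J = 1/(42631 - 31972) = 1/10659 ≈ 9.3817e-5)
f(V) = -54 + V (f(V) = V - 54 = -54 + V)
J + f(-8) = 1/10659 + (-54 - 8) = 1/10659 - 62 = -660857/10659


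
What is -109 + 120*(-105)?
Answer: -12709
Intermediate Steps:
-109 + 120*(-105) = -109 - 12600 = -12709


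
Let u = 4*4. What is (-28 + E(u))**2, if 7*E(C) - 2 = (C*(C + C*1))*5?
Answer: 114244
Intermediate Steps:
u = 16
E(C) = 2/7 + 10*C**2/7 (E(C) = 2/7 + ((C*(C + C*1))*5)/7 = 2/7 + ((C*(C + C))*5)/7 = 2/7 + ((C*(2*C))*5)/7 = 2/7 + ((2*C**2)*5)/7 = 2/7 + (10*C**2)/7 = 2/7 + 10*C**2/7)
(-28 + E(u))**2 = (-28 + (2/7 + (10/7)*16**2))**2 = (-28 + (2/7 + (10/7)*256))**2 = (-28 + (2/7 + 2560/7))**2 = (-28 + 366)**2 = 338**2 = 114244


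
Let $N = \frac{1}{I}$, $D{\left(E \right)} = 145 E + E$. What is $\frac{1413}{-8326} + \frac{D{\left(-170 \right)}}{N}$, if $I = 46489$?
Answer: $- \frac{9607013216893}{8326} \approx -1.1539 \cdot 10^{9}$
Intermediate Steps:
$D{\left(E \right)} = 146 E$
$N = \frac{1}{46489} \approx 2.151 \cdot 10^{-5}$
$\frac{1413}{-8326} + \frac{D{\left(-170 \right)}}{N} = \frac{1413}{-8326} + 146 \left(-170\right) \frac{1}{\frac{1}{46489}} = 1413 \left(- \frac{1}{8326}\right) - 1153856980 = - \frac{1413}{8326} - 1153856980 = - \frac{9607013216893}{8326}$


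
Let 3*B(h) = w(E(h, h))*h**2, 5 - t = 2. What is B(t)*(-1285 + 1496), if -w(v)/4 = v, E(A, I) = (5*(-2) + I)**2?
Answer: -124068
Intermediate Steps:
t = 3 (t = 5 - 1*2 = 5 - 2 = 3)
E(A, I) = (-10 + I)**2
w(v) = -4*v
B(h) = -4*h**2*(-10 + h)**2/3 (B(h) = ((-4*(-10 + h)**2)*h**2)/3 = (-4*h**2*(-10 + h)**2)/3 = -4*h**2*(-10 + h)**2/3)
B(t)*(-1285 + 1496) = (-4/3*3**2*(-10 + 3)**2)*(-1285 + 1496) = -4/3*9*(-7)**2*211 = -4/3*9*49*211 = -588*211 = -124068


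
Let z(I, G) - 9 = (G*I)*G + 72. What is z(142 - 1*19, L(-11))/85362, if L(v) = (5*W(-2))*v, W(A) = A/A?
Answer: 62026/14227 ≈ 4.3597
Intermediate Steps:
W(A) = 1
L(v) = 5*v (L(v) = (5*1)*v = 5*v)
z(I, G) = 81 + I*G² (z(I, G) = 9 + ((G*I)*G + 72) = 9 + (I*G² + 72) = 9 + (72 + I*G²) = 81 + I*G²)
z(142 - 1*19, L(-11))/85362 = (81 + (142 - 1*19)*(5*(-11))²)/85362 = (81 + (142 - 19)*(-55)²)*(1/85362) = (81 + 123*3025)*(1/85362) = (81 + 372075)*(1/85362) = 372156*(1/85362) = 62026/14227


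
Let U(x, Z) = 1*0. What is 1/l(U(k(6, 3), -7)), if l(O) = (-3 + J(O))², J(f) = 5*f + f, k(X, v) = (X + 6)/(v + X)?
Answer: ⅑ ≈ 0.11111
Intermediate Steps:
k(X, v) = (6 + X)/(X + v)
J(f) = 6*f
U(x, Z) = 0
l(O) = (-3 + 6*O)²
1/l(U(k(6, 3), -7)) = 1/(9*(-1 + 2*0)²) = 1/(9*(-1 + 0)²) = 1/(9*(-1)²) = 1/(9*1) = 1/9 = ⅑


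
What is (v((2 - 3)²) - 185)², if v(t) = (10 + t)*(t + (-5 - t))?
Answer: 57600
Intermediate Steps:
v(t) = -50 - 5*t (v(t) = (10 + t)*(-5) = -50 - 5*t)
(v((2 - 3)²) - 185)² = ((-50 - 5*(2 - 3)²) - 185)² = ((-50 - 5*(-1)²) - 185)² = ((-50 - 5*1) - 185)² = ((-50 - 5) - 185)² = (-55 - 185)² = (-240)² = 57600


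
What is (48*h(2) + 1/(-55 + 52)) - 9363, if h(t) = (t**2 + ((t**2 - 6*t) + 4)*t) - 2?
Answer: -28954/3 ≈ -9651.3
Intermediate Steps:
h(t) = -2 + t**2 + t*(4 + t**2 - 6*t) (h(t) = (t**2 + (4 + t**2 - 6*t)*t) - 2 = (t**2 + t*(4 + t**2 - 6*t)) - 2 = -2 + t**2 + t*(4 + t**2 - 6*t))
(48*h(2) + 1/(-55 + 52)) - 9363 = (48*(-2 + 2**3 - 5*2**2 + 4*2) + 1/(-55 + 52)) - 9363 = (48*(-2 + 8 - 5*4 + 8) + 1/(-3)) - 9363 = (48*(-2 + 8 - 20 + 8) - 1/3) - 9363 = (48*(-6) - 1/3) - 9363 = (-288 - 1/3) - 9363 = -865/3 - 9363 = -28954/3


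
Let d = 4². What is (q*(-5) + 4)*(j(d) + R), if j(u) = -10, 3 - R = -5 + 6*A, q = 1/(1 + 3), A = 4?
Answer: -143/2 ≈ -71.500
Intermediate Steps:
q = ¼ (q = 1/4 = ¼ ≈ 0.25000)
R = -16 (R = 3 - (-5 + 6*4) = 3 - (-5 + 24) = 3 - 1*19 = 3 - 19 = -16)
d = 16
(q*(-5) + 4)*(j(d) + R) = ((¼)*(-5) + 4)*(-10 - 16) = (-5/4 + 4)*(-26) = (11/4)*(-26) = -143/2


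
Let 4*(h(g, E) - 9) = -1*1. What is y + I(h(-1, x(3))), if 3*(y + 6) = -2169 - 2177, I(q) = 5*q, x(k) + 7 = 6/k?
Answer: -16931/12 ≈ -1410.9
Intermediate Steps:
x(k) = -7 + 6/k
h(g, E) = 35/4 (h(g, E) = 9 + (-1*1)/4 = 9 + (1/4)*(-1) = 9 - 1/4 = 35/4)
y = -4364/3 (y = -6 + (-2169 - 2177)/3 = -6 + (1/3)*(-4346) = -6 - 4346/3 = -4364/3 ≈ -1454.7)
y + I(h(-1, x(3))) = -4364/3 + 5*(35/4) = -4364/3 + 175/4 = -16931/12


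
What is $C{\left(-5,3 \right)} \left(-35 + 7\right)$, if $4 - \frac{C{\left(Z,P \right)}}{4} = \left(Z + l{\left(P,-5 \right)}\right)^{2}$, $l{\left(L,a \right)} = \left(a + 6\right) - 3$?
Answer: $5040$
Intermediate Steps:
$l{\left(L,a \right)} = 3 + a$ ($l{\left(L,a \right)} = \left(6 + a\right) - 3 = 3 + a$)
$C{\left(Z,P \right)} = 16 - 4 \left(-2 + Z\right)^{2}$ ($C{\left(Z,P \right)} = 16 - 4 \left(Z + \left(3 - 5\right)\right)^{2} = 16 - 4 \left(Z - 2\right)^{2} = 16 - 4 \left(-2 + Z\right)^{2}$)
$C{\left(-5,3 \right)} \left(-35 + 7\right) = 4 \left(-5\right) \left(4 - -5\right) \left(-35 + 7\right) = 4 \left(-5\right) \left(4 + 5\right) \left(-28\right) = 4 \left(-5\right) 9 \left(-28\right) = \left(-180\right) \left(-28\right) = 5040$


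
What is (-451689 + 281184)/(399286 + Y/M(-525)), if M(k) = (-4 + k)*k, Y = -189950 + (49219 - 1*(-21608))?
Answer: -47353501125/110891585227 ≈ -0.42703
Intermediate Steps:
Y = -119123 (Y = -189950 + (49219 + 21608) = -189950 + 70827 = -119123)
M(k) = k*(-4 + k)
(-451689 + 281184)/(399286 + Y/M(-525)) = (-451689 + 281184)/(399286 - 119123*(-1/(525*(-4 - 525)))) = -170505/(399286 - 119123/((-525*(-529)))) = -170505/(399286 - 119123/277725) = -170505/110891585227/277725 = -170505*277725/110891585227 = -47353501125/110891585227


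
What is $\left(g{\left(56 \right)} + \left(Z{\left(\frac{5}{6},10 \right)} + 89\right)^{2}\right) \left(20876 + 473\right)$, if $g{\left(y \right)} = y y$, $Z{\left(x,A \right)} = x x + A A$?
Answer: $\frac{1082383561453}{1296} \approx 8.3517 \cdot 10^{8}$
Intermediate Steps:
$Z{\left(x,A \right)} = A^{2} + x^{2}$ ($Z{\left(x,A \right)} = x^{2} + A^{2} = A^{2} + x^{2}$)
$g{\left(y \right)} = y^{2}$
$\left(g{\left(56 \right)} + \left(Z{\left(\frac{5}{6},10 \right)} + 89\right)^{2}\right) \left(20876 + 473\right) = \left(56^{2} + \left(\left(10^{2} + \left(\frac{5}{6}\right)^{2}\right) + 89\right)^{2}\right) \left(20876 + 473\right) = \left(3136 + \left(\left(100 + \left(5 \cdot \frac{1}{6}\right)^{2}\right) + 89\right)^{2}\right) 21349 = \left(3136 + \left(\left(100 + \left(\frac{5}{6}\right)^{2}\right) + 89\right)^{2}\right) 21349 = \left(3136 + \left(\left(100 + \frac{25}{36}\right) + 89\right)^{2}\right) 21349 = \left(3136 + \left(\frac{3625}{36} + 89\right)^{2}\right) 21349 = \left(3136 + \left(\frac{6829}{36}\right)^{2}\right) 21349 = \left(3136 + \frac{46635241}{1296}\right) 21349 = \frac{50699497}{1296} \cdot 21349 = \frac{1082383561453}{1296}$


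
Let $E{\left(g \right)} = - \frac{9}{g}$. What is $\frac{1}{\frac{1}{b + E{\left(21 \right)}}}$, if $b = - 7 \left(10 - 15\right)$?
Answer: $\frac{242}{7} \approx 34.571$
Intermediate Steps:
$b = 35$ ($b = \left(-7\right) \left(-5\right) = 35$)
$\frac{1}{\frac{1}{b + E{\left(21 \right)}}} = \frac{1}{\frac{1}{35 - \frac{9}{21}}} = \frac{1}{\frac{1}{35 - \frac{3}{7}}} = \frac{1}{\frac{1}{\frac{242}{7}}} = \frac{1}{\frac{7}{242}} = \frac{242}{7}$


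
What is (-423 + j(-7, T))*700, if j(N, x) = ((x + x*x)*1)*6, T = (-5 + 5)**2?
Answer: -296100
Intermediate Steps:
T = 0 (T = 0**2 = 0)
j(N, x) = 6*x + 6*x**2 (j(N, x) = ((x + x**2)*1)*6 = (x + x**2)*6 = 6*x + 6*x**2)
(-423 + j(-7, T))*700 = (-423 + 6*0*(1 + 0))*700 = (-423 + 6*0*1)*700 = (-423 + 0)*700 = -423*700 = -296100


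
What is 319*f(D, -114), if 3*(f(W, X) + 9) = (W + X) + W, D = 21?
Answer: -10527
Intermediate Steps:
f(W, X) = -9 + X/3 + 2*W/3 (f(W, X) = -9 + ((W + X) + W)/3 = -9 + (X + 2*W)/3 = -9 + (X/3 + 2*W/3) = -9 + X/3 + 2*W/3)
319*f(D, -114) = 319*(-9 + (⅓)*(-114) + (⅔)*21) = 319*(-9 - 38 + 14) = 319*(-33) = -10527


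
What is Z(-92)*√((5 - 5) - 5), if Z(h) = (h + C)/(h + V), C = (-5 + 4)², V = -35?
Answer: 91*I*√5/127 ≈ 1.6022*I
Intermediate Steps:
C = 1 (C = (-1)² = 1)
Z(h) = (1 + h)/(-35 + h) (Z(h) = (h + 1)/(h - 35) = (1 + h)/(-35 + h))
Z(-92)*√((5 - 5) - 5) = ((1 - 92)/(-35 - 92))*√((5 - 5) - 5) = (-91/(-127))*√(0 - 5) = (-1/127*(-91))*√(-5) = 91*(I*√5)/127 = 91*I*√5/127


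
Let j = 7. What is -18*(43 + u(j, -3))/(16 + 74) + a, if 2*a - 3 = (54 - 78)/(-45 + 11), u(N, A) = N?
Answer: -277/34 ≈ -8.1471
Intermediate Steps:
a = 63/34 (a = 3/2 + ((54 - 78)/(-45 + 11))/2 = 3/2 + (-24/(-34))/2 = 3/2 + (-24*(-1/34))/2 = 3/2 + (1/2)*(12/17) = 3/2 + 6/17 = 63/34 ≈ 1.8529)
-18*(43 + u(j, -3))/(16 + 74) + a = -18*(43 + 7)/(16 + 74) + 63/34 = -900/90 + 63/34 = -18*5/9 + 63/34 = -10 + 63/34 = -277/34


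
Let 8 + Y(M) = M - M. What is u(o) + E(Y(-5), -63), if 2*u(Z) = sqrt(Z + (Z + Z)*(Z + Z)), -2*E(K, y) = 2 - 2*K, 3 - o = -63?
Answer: -9 + sqrt(17490)/2 ≈ 57.125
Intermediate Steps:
o = 66 (o = 3 - 1*(-63) = 3 + 63 = 66)
Y(M) = -8 (Y(M) = -8 + (M - M) = -8 + 0 = -8)
E(K, y) = -1 + K (E(K, y) = -(2 - 2*K)/2 = -1 + K)
u(Z) = sqrt(Z + 4*Z**2)/2 (u(Z) = sqrt(Z + (Z + Z)*(Z + Z))/2 = sqrt(Z + (2*Z)*(2*Z))/2 = sqrt(Z + 4*Z**2)/2)
u(o) + E(Y(-5), -63) = sqrt(66*(1 + 4*66))/2 + (-1 - 8) = sqrt(66*(1 + 264))/2 - 9 = sqrt(66*265)/2 - 9 = sqrt(17490)/2 - 9 = -9 + sqrt(17490)/2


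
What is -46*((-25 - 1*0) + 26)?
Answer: -46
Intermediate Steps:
-46*((-25 - 1*0) + 26) = -46*((-25 + 0) + 26) = -46*(-25 + 26) = -46*1 = -46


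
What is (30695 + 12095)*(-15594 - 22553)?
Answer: -1632310130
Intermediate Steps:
(30695 + 12095)*(-15594 - 22553) = 42790*(-38147) = -1632310130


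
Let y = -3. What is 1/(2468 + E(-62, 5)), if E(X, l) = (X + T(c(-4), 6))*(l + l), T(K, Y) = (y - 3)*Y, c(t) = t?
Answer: 1/1488 ≈ 0.00067204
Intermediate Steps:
T(K, Y) = -6*Y (T(K, Y) = (-3 - 3)*Y = -6*Y)
E(X, l) = 2*l*(-36 + X) (E(X, l) = (X - 6*6)*(l + l) = (X - 36)*(2*l) = (-36 + X)*(2*l) = 2*l*(-36 + X))
1/(2468 + E(-62, 5)) = 1/(2468 + 2*5*(-36 - 62)) = 1/(2468 + 2*5*(-98)) = 1/(2468 - 980) = 1/1488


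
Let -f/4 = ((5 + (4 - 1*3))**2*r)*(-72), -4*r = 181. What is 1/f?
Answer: -1/469152 ≈ -2.1315e-6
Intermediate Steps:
r = -181/4 (r = -1/4*181 = -181/4 ≈ -45.250)
f = -469152 (f = -4*(5 + (4 - 1*3))**2*(-181/4)*(-72) = -4*(5 + (4 - 3))**2*(-181/4)*(-72) = -4*(5 + 1)**2*(-181/4)*(-72) = -4*6**2*(-181/4)*(-72) = -4*36*(-181/4)*(-72) = -(-6516)*(-72) = -4*117288 = -469152)
1/f = 1/(-469152) = -1/469152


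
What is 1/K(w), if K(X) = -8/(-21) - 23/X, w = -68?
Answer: 1428/1027 ≈ 1.3905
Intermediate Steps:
K(X) = 8/21 - 23/X (K(X) = -8*(-1/21) - 23/X = 8/21 - 23/X)
1/K(w) = 1/(8/21 - 23/(-68)) = 1/(8/21 - 23*(-1/68)) = 1/(8/21 + 23/68) = 1/(1027/1428) = 1428/1027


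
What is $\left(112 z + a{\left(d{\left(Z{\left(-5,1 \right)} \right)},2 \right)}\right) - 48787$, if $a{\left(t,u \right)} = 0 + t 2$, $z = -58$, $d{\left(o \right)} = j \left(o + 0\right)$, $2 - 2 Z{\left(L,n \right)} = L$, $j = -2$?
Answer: $-55297$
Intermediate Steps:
$Z{\left(L,n \right)} = 1 - \frac{L}{2}$
$d{\left(o \right)} = - 2 o$ ($d{\left(o \right)} = - 2 \left(o + 0\right) = - 2 o$)
$a{\left(t,u \right)} = 2 t$ ($a{\left(t,u \right)} = 0 + 2 t = 2 t$)
$\left(112 z + a{\left(d{\left(Z{\left(-5,1 \right)} \right)},2 \right)}\right) - 48787 = \left(112 \left(-58\right) + 2 \left(- 2 \left(1 - - \frac{5}{2}\right)\right)\right) - 48787 = \left(-6496 + 2 \left(- 2 \left(1 + \frac{5}{2}\right)\right)\right) - 48787 = \left(-6496 + 2 \left(\left(-2\right) \frac{7}{2}\right)\right) - 48787 = \left(-6496 + 2 \left(-7\right)\right) - 48787 = \left(-6496 - 14\right) - 48787 = -6510 - 48787 = -55297$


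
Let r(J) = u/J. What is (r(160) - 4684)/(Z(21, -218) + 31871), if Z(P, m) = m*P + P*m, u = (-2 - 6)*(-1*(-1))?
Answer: -13383/64900 ≈ -0.20621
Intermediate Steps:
u = -8 (u = -8*1 = -8)
Z(P, m) = 2*P*m (Z(P, m) = P*m + P*m = 2*P*m)
r(J) = -8/J
(r(160) - 4684)/(Z(21, -218) + 31871) = (-8/160 - 4684)/(2*21*(-218) + 31871) = (-8*1/160 - 4684)/(-9156 + 31871) = (-1/20 - 4684)/22715 = -93681/20*1/22715 = -13383/64900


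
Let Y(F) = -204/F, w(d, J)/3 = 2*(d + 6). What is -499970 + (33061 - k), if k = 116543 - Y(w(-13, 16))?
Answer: -4084130/7 ≈ -5.8345e+5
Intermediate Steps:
w(d, J) = 36 + 6*d (w(d, J) = 3*(2*(d + 6)) = 3*(2*(6 + d)) = 3*(12 + 2*d) = 36 + 6*d)
k = 815767/7 (k = 116543 - (-204)/(36 + 6*(-13)) = 116543 - (-204)/(36 - 78) = 116543 - (-204)/(-42) = 116543 - (-204)*(-1)/42 = 116543 - 1*34/7 = 116543 - 34/7 = 815767/7 ≈ 1.1654e+5)
-499970 + (33061 - k) = -499970 + (33061 - 1*815767/7) = -499970 + (33061 - 815767/7) = -499970 - 584340/7 = -4084130/7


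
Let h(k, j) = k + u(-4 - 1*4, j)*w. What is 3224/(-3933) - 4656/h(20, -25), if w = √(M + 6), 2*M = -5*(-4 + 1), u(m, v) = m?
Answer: 22796564/114057 + 3492*√6/29 ≈ 494.82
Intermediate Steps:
M = 15/2 (M = (-5*(-4 + 1))/2 = (-5*(-3))/2 = (½)*15 = 15/2 ≈ 7.5000)
w = 3*√6/2 (w = √(15/2 + 6) = √(27/2) = 3*√6/2 ≈ 3.6742)
h(k, j) = k - 12*√6 (h(k, j) = k + (-4 - 1*4)*(3*√6/2) = k + (-4 - 4)*(3*√6/2) = k - 12*√6)
3224/(-3933) - 4656/h(20, -25) = 3224/(-3933) - 4656/(20 - 12*√6) = 3224*(-1/3933) - 4656/(20 - 12*√6) = -3224/3933 - 4656/(20 - 12*√6)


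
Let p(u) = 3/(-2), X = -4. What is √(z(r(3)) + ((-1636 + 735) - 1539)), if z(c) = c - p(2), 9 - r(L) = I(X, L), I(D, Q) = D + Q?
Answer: I*√9714/2 ≈ 49.28*I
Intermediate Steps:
p(u) = -3/2 (p(u) = 3*(-½) = -3/2)
r(L) = 13 - L (r(L) = 9 - (-4 + L) = 9 + (4 - L) = 13 - L)
z(c) = 3/2 + c (z(c) = c - 1*(-3/2) = c + 3/2 = 3/2 + c)
√(z(r(3)) + ((-1636 + 735) - 1539)) = √((3/2 + (13 - 1*3)) + ((-1636 + 735) - 1539)) = √((3/2 + (13 - 3)) + (-901 - 1539)) = √((3/2 + 10) - 2440) = √(23/2 - 2440) = √(-4857/2) = I*√9714/2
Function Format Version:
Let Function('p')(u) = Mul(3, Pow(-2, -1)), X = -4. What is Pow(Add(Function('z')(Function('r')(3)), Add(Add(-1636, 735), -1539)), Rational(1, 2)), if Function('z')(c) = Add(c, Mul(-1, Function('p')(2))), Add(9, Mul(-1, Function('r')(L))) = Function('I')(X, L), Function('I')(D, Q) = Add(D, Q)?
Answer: Mul(Rational(1, 2), I, Pow(9714, Rational(1, 2))) ≈ Mul(49.280, I)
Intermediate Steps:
Function('p')(u) = Rational(-3, 2) (Function('p')(u) = Mul(3, Rational(-1, 2)) = Rational(-3, 2))
Function('r')(L) = Add(13, Mul(-1, L)) (Function('r')(L) = Add(9, Mul(-1, Add(-4, L))) = Add(9, Add(4, Mul(-1, L))) = Add(13, Mul(-1, L)))
Function('z')(c) = Add(Rational(3, 2), c) (Function('z')(c) = Add(c, Mul(-1, Rational(-3, 2))) = Add(c, Rational(3, 2)) = Add(Rational(3, 2), c))
Pow(Add(Function('z')(Function('r')(3)), Add(Add(-1636, 735), -1539)), Rational(1, 2)) = Pow(Add(Add(Rational(3, 2), Add(13, Mul(-1, 3))), Add(Add(-1636, 735), -1539)), Rational(1, 2)) = Pow(Add(Add(Rational(3, 2), Add(13, -3)), Add(-901, -1539)), Rational(1, 2)) = Pow(Add(Add(Rational(3, 2), 10), -2440), Rational(1, 2)) = Pow(Add(Rational(23, 2), -2440), Rational(1, 2)) = Pow(Rational(-4857, 2), Rational(1, 2)) = Mul(Rational(1, 2), I, Pow(9714, Rational(1, 2)))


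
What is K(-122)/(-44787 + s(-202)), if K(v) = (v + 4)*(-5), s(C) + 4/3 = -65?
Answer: -177/13456 ≈ -0.013154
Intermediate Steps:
s(C) = -199/3 (s(C) = -4/3 - 65 = -199/3)
K(v) = -20 - 5*v (K(v) = (4 + v)*(-5) = -20 - 5*v)
K(-122)/(-44787 + s(-202)) = (-20 - 5*(-122))/(-44787 - 199/3) = (-20 + 610)/(-134560/3) = 590*(-3/134560) = -177/13456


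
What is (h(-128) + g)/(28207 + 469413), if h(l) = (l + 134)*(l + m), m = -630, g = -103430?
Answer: -53989/248810 ≈ -0.21699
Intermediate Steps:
h(l) = (-630 + l)*(134 + l) (h(l) = (l + 134)*(l - 630) = (134 + l)*(-630 + l) = (-630 + l)*(134 + l))
(h(-128) + g)/(28207 + 469413) = ((-84420 + (-128)² - 496*(-128)) - 103430)/(28207 + 469413) = ((-84420 + 16384 + 63488) - 103430)/497620 = (-4548 - 103430)*(1/497620) = -107978*1/497620 = -53989/248810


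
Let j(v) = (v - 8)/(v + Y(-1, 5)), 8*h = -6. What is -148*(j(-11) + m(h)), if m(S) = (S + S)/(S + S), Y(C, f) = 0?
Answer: -4440/11 ≈ -403.64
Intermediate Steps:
h = -¾ (h = (⅛)*(-6) = -¾ ≈ -0.75000)
j(v) = (-8 + v)/v (j(v) = (v - 8)/(v + 0) = (-8 + v)/v)
m(S) = 1 (m(S) = (2*S)/((2*S)) = (2*S)*(1/(2*S)) = 1)
-148*(j(-11) + m(h)) = -148*((-8 - 11)/(-11) + 1) = -148*(-1/11*(-19) + 1) = -148*(19/11 + 1) = -148*30/11 = -4440/11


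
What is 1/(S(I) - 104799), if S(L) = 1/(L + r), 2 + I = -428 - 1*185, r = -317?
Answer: -932/97672669 ≈ -9.5421e-6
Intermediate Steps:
I = -615 (I = -2 + (-428 - 1*185) = -2 + (-428 - 185) = -2 - 613 = -615)
S(L) = 1/(-317 + L) (S(L) = 1/(L - 317) = 1/(-317 + L))
1/(S(I) - 104799) = 1/(1/(-317 - 615) - 104799) = 1/(1/(-932) - 104799) = 1/(-1/932 - 104799) = 1/(-97672669/932) = -932/97672669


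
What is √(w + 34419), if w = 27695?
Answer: √62114 ≈ 249.23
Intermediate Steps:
√(w + 34419) = √(27695 + 34419) = √62114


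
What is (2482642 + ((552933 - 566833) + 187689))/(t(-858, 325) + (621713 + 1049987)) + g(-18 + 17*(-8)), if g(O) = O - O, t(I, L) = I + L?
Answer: 2656431/1671167 ≈ 1.5896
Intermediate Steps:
g(O) = 0
(2482642 + ((552933 - 566833) + 187689))/(t(-858, 325) + (621713 + 1049987)) + g(-18 + 17*(-8)) = (2482642 + ((552933 - 566833) + 187689))/((-858 + 325) + (621713 + 1049987)) + 0 = (2482642 + (-13900 + 187689))/(-533 + 1671700) + 0 = (2482642 + 173789)/1671167 + 0 = 2656431*(1/1671167) + 0 = 2656431/1671167 + 0 = 2656431/1671167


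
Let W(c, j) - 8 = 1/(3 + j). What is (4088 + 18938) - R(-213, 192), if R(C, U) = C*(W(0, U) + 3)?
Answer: 1649056/65 ≈ 25370.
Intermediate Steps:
W(c, j) = 8 + 1/(3 + j)
R(C, U) = C*(3 + (25 + 8*U)/(3 + U)) (R(C, U) = C*((25 + 8*U)/(3 + U) + 3) = C*(3 + (25 + 8*U)/(3 + U)))
(4088 + 18938) - R(-213, 192) = (4088 + 18938) - (-213)*(34 + 11*192)/(3 + 192) = 23026 - (-213)*(34 + 2112)/195 = 23026 - (-213)*2146/195 = 23026 - 1*(-152366/65) = 23026 + 152366/65 = 1649056/65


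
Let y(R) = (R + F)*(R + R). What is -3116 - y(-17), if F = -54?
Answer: -5530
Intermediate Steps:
y(R) = 2*R*(-54 + R) (y(R) = (R - 54)*(R + R) = (-54 + R)*(2*R) = 2*R*(-54 + R))
-3116 - y(-17) = -3116 - 2*(-17)*(-54 - 17) = -3116 - 2*(-17)*(-71) = -3116 - 1*2414 = -3116 - 2414 = -5530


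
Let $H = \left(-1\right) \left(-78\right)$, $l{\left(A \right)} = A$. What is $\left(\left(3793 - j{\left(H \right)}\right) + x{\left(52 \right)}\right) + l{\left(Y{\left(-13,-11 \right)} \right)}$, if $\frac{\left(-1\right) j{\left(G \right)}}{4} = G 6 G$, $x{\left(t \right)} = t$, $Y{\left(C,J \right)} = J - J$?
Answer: $149861$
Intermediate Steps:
$Y{\left(C,J \right)} = 0$
$H = 78$
$j{\left(G \right)} = - 24 G^{2}$ ($j{\left(G \right)} = - 4 G 6 G = - 4 \cdot 6 G G = - 4 \cdot 6 G^{2} = - 24 G^{2}$)
$\left(\left(3793 - j{\left(H \right)}\right) + x{\left(52 \right)}\right) + l{\left(Y{\left(-13,-11 \right)} \right)} = \left(\left(3793 - - 24 \cdot 78^{2}\right) + 52\right) + 0 = \left(\left(3793 - \left(-24\right) 6084\right) + 52\right) + 0 = \left(\left(3793 - -146016\right) + 52\right) + 0 = \left(\left(3793 + 146016\right) + 52\right) + 0 = \left(149809 + 52\right) + 0 = 149861 + 0 = 149861$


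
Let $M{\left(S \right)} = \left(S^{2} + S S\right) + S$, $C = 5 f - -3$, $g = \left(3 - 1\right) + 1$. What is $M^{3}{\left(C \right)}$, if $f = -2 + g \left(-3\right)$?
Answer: $153646158016$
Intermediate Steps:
$g = 3$ ($g = 2 + 1 = 3$)
$f = -11$ ($f = -2 + 3 \left(-3\right) = -2 - 9 = -11$)
$C = -52$ ($C = 5 \left(-11\right) - -3 = -55 + 3 = -52$)
$M{\left(S \right)} = S + 2 S^{2}$ ($M{\left(S \right)} = \left(S^{2} + S^{2}\right) + S = 2 S^{2} + S = S + 2 S^{2}$)
$M^{3}{\left(C \right)} = \left(- 52 \left(1 + 2 \left(-52\right)\right)\right)^{3} = \left(- 52 \left(1 - 104\right)\right)^{3} = \left(\left(-52\right) \left(-103\right)\right)^{3} = 5356^{3} = 153646158016$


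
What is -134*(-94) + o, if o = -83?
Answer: 12513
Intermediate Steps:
-134*(-94) + o = -134*(-94) - 83 = 12596 - 83 = 12513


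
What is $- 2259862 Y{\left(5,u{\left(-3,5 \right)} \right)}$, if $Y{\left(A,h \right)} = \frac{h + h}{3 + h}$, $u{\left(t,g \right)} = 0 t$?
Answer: $0$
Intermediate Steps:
$u{\left(t,g \right)} = 0$
$Y{\left(A,h \right)} = \frac{2 h}{3 + h}$
$- 2259862 Y{\left(5,u{\left(-3,5 \right)} \right)} = - 2259862 \cdot 2 \cdot 0 \frac{1}{3 + 0} = - 2259862 \cdot 2 \cdot 0 \cdot \frac{1}{3} = \left(-2259862\right) 0 = 0$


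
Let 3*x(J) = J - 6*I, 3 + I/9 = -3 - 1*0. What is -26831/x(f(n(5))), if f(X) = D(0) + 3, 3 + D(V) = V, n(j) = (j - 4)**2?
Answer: -26831/108 ≈ -248.44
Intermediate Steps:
n(j) = (-4 + j)**2
D(V) = -3 + V
I = -54 (I = -27 + 9*(-3 - 1*0) = -27 + 9*(-3 + 0) = -27 + 9*(-3) = -27 - 27 = -54)
f(X) = 0 (f(X) = (-3 + 0) + 3 = -3 + 3 = 0)
x(J) = 108 + J/3 (x(J) = (J - 6*(-54))/3 = (J + 324)/3 = (324 + J)/3 = 108 + J/3)
-26831/x(f(n(5))) = -26831/(108 + (1/3)*0) = -26831/(108 + 0) = -26831/108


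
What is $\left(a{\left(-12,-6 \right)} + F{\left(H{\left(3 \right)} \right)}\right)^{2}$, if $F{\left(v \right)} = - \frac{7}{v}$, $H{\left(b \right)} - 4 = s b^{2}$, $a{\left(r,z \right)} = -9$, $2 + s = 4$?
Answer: $\frac{42025}{484} \approx 86.828$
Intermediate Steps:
$s = 2$ ($s = -2 + 4 = 2$)
$H{\left(b \right)} = 4 + 2 b^{2}$
$\left(a{\left(-12,-6 \right)} + F{\left(H{\left(3 \right)} \right)}\right)^{2} = \left(-9 - \frac{7}{4 + 2 \cdot 3^{2}}\right)^{2} = \left(-9 - \frac{7}{4 + 2 \cdot 9}\right)^{2} = \left(-9 - \frac{7}{4 + 18}\right)^{2} = \left(-9 - \frac{7}{22}\right)^{2} = \left(- \frac{205}{22}\right)^{2} = \frac{42025}{484}$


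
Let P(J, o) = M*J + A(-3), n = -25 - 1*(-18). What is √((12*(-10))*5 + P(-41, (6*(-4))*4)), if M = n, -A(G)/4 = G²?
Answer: I*√349 ≈ 18.682*I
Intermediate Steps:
A(G) = -4*G²
n = -7 (n = -25 + 18 = -7)
M = -7
P(J, o) = -36 - 7*J (P(J, o) = -7*J - 4*(-3)² = -7*J - 4*9 = -7*J - 36 = -36 - 7*J)
√((12*(-10))*5 + P(-41, (6*(-4))*4)) = √((12*(-10))*5 + (-36 - 7*(-41))) = √(-120*5 + (-36 + 287)) = √(-600 + 251) = √(-349) = I*√349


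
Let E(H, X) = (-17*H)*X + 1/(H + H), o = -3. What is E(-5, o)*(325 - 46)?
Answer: -711729/10 ≈ -71173.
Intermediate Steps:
E(H, X) = 1/(2*H) - 17*H*X (E(H, X) = -17*H*X + 1/(2*H) = 1/(2*H) - 17*H*X)
E(-5, o)*(325 - 46) = ((1/2)/(-5) - 17*(-5)*(-3))*(325 - 46) = ((1/2)*(-1/5) - 255)*279 = (-1/10 - 255)*279 = -2551/10*279 = -711729/10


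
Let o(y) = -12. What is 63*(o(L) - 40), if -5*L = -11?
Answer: -3276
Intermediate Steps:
L = 11/5 (L = -1/5*(-11) = 11/5 ≈ 2.2000)
63*(o(L) - 40) = 63*(-12 - 40) = 63*(-52) = -3276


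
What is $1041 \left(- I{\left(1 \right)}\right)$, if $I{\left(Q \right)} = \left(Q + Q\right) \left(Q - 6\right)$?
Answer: $10410$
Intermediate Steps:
$I{\left(Q \right)} = 2 Q \left(-6 + Q\right)$
$1041 \left(- I{\left(1 \right)}\right) = 1041 \left(- 2 \cdot 1 \left(-6 + 1\right)\right) = 1041 \left(- 2 \cdot 1 \left(-5\right)\right) = 1041 \left(\left(-1\right) \left(-10\right)\right) = 1041 \cdot 10 = 10410$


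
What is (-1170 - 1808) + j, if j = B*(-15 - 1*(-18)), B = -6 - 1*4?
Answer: -3008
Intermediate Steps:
B = -10 (B = -6 - 4 = -10)
j = -30 (j = -10*(-15 - 1*(-18)) = -10*(-15 + 18) = -10*3 = -30)
(-1170 - 1808) + j = (-1170 - 1808) - 30 = -2978 - 30 = -3008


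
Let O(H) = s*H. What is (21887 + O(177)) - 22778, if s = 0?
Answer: -891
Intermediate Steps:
O(H) = 0 (O(H) = 0*H = 0)
(21887 + O(177)) - 22778 = (21887 + 0) - 22778 = 21887 - 22778 = -891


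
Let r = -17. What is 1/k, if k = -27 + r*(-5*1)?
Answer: 1/58 ≈ 0.017241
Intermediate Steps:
k = 58 (k = -27 - (-85) = -27 - 17*(-5) = -27 + 85 = 58)
1/k = 1/58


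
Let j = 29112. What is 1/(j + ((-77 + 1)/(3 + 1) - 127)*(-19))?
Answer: 1/31886 ≈ 3.1362e-5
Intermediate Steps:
1/(j + ((-77 + 1)/(3 + 1) - 127)*(-19)) = 1/(29112 + ((-77 + 1)/(3 + 1) - 127)*(-19)) = 1/(29112 + (-76/4 - 127)*(-19)) = 1/(29112 + (-76*¼ - 127)*(-19)) = 1/(29112 + (-19 - 127)*(-19)) = 1/(29112 - 146*(-19)) = 1/(29112 + 2774) = 1/31886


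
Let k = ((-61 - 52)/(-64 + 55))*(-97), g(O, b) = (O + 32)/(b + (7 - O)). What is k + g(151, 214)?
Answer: -765623/630 ≈ -1215.3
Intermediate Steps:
g(O, b) = (32 + O)/(7 + b - O)
k = -10961/9 (k = -113/(-9)*(-97) = -113*(-1/9)*(-97) = (113/9)*(-97) = -10961/9 ≈ -1217.9)
k + g(151, 214) = -10961/9 + (32 + 151)/(7 + 214 - 1*151) = -10961/9 + 183/(7 + 214 - 151) = -10961/9 + 183/70 = -765623/630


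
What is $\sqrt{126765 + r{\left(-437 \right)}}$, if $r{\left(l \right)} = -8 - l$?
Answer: $\sqrt{127194} \approx 356.64$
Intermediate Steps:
$\sqrt{126765 + r{\left(-437 \right)}} = \sqrt{126765 - -429} = \sqrt{126765 + \left(-8 + 437\right)} = \sqrt{126765 + 429} = \sqrt{127194}$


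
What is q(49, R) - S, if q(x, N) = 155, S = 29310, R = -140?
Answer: -29155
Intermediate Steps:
q(49, R) - S = 155 - 1*29310 = 155 - 29310 = -29155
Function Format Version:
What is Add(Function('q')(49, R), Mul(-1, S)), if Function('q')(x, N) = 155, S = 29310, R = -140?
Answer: -29155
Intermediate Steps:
Add(Function('q')(49, R), Mul(-1, S)) = Add(155, Mul(-1, 29310)) = Add(155, -29310) = -29155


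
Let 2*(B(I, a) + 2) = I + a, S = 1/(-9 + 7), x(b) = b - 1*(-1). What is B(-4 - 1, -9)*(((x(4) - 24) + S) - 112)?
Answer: 2367/2 ≈ 1183.5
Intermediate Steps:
x(b) = 1 + b (x(b) = b + 1 = 1 + b)
S = -1/2 (S = 1/(-2) = -1/2 ≈ -0.50000)
B(I, a) = -2 + I/2 + a/2 (B(I, a) = -2 + (I + a)/2 = -2 + (I/2 + a/2) = -2 + I/2 + a/2)
B(-4 - 1, -9)*(((x(4) - 24) + S) - 112) = (-2 + (-4 - 1)/2 + (1/2)*(-9))*((((1 + 4) - 24) - 1/2) - 112) = (-2 + (1/2)*(-5) - 9/2)*(((5 - 24) - 1/2) - 112) = (-2 - 5/2 - 9/2)*((-19 - 1/2) - 112) = -9*(-39/2 - 112) = -9*(-263/2) = 2367/2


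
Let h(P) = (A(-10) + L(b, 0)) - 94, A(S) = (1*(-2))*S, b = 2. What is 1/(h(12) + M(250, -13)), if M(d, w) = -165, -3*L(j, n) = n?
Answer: -1/239 ≈ -0.0041841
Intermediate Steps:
A(S) = -2*S
L(j, n) = -n/3
h(P) = -74 (h(P) = (-2*(-10) - ⅓*0) - 94 = (20 + 0) - 94 = 20 - 94 = -74)
1/(h(12) + M(250, -13)) = 1/(-74 - 165) = 1/(-239) = -1/239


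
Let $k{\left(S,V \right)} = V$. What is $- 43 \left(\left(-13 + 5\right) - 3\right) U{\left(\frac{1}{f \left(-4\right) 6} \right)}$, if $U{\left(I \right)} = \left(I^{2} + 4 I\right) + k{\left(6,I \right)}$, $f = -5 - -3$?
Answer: $\frac{113993}{2304} \approx 49.476$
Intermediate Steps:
$f = -2$ ($f = -5 + 3 = -2$)
$U{\left(I \right)} = I^{2} + 5 I$ ($U{\left(I \right)} = \left(I^{2} + 4 I\right) + I = I^{2} + 5 I$)
$- 43 \left(\left(-13 + 5\right) - 3\right) U{\left(\frac{1}{f \left(-4\right) 6} \right)} = - 43 \left(\left(-13 + 5\right) - 3\right) \frac{5 + \frac{1}{\left(-2\right) \left(-4\right) 6}}{\left(-2\right) \left(-4\right) 6} = - 43 \left(-8 - 3\right) \frac{5 + \frac{1}{8 \cdot 6}}{8 \cdot 6} = \left(-43\right) \left(-11\right) \frac{5 + \frac{1}{48}}{48} = 473 \frac{5 + \frac{1}{48}}{48} = 473 \cdot \frac{1}{48} \cdot \frac{241}{48} = 473 \cdot \frac{241}{2304} = \frac{113993}{2304}$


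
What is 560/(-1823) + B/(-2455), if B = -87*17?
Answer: 1321417/4475465 ≈ 0.29526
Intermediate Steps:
B = -1479
560/(-1823) + B/(-2455) = 560/(-1823) - 1479/(-2455) = 560*(-1/1823) - 1479*(-1/2455) = -560/1823 + 1479/2455 = 1321417/4475465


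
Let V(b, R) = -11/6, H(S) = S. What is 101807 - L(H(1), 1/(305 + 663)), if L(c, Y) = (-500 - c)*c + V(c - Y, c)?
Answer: 613859/6 ≈ 1.0231e+5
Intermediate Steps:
V(b, R) = -11/6 (V(b, R) = -11*⅙ = -11/6)
L(c, Y) = -11/6 + c*(-500 - c) (L(c, Y) = (-500 - c)*c - 11/6 = c*(-500 - c) - 11/6 = -11/6 + c*(-500 - c))
101807 - L(H(1), 1/(305 + 663)) = 101807 - (-11/6 - 1*1² - 500*1) = 101807 - (-11/6 - 1*1 - 500) = 101807 - (-11/6 - 1 - 500) = 101807 - 1*(-3017/6) = 101807 + 3017/6 = 613859/6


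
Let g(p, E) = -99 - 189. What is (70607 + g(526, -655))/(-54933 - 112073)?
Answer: -70319/167006 ≈ -0.42106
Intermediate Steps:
g(p, E) = -288
(70607 + g(526, -655))/(-54933 - 112073) = (70607 - 288)/(-54933 - 112073) = 70319/(-167006) = 70319*(-1/167006) = -70319/167006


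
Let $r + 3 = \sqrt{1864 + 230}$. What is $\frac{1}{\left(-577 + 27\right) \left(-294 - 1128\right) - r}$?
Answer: $\frac{260701}{203895033505} + \frac{\sqrt{2094}}{611685100515} \approx 1.2787 \cdot 10^{-6}$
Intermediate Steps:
$r = -3 + \sqrt{2094}$ ($r = -3 + \sqrt{1864 + 230} = -3 + \sqrt{2094} \approx 42.76$)
$\frac{1}{\left(-577 + 27\right) \left(-294 - 1128\right) - r} = \frac{1}{\left(-577 + 27\right) \left(-294 - 1128\right) - \left(-3 + \sqrt{2094}\right)} = \frac{1}{\left(-550\right) \left(-1422\right) + \left(3 - \sqrt{2094}\right)} = \frac{1}{782100 + \left(3 - \sqrt{2094}\right)} = \frac{1}{782103 - \sqrt{2094}}$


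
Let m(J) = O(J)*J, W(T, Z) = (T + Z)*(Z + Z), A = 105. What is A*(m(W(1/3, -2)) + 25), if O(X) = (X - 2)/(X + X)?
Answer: 2870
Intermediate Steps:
O(X) = (-2 + X)/(2*X) (O(X) = (-2 + X)/((2*X)) = (-2 + X)*(1/(2*X)) = (-2 + X)/(2*X))
W(T, Z) = 2*Z*(T + Z) (W(T, Z) = (T + Z)*(2*Z) = 2*Z*(T + Z))
m(J) = -1 + J/2 (m(J) = ((-2 + J)/(2*J))*J = -1 + J/2)
A*(m(W(1/3, -2)) + 25) = 105*((-1 + (2*(-2)*(1/3 - 2))/2) + 25) = 105*((-1 + (2*(-2)*(-5/3))/2) + 25) = 105*((-1 + (1/2)*(20/3)) + 25) = 105*((-1 + 10/3) + 25) = 105*(7/3 + 25) = 105*(82/3) = 2870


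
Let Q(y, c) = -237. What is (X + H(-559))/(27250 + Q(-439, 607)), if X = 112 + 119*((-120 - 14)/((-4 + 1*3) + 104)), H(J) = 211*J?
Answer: -12153157/2782339 ≈ -4.3680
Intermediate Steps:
X = -4410/103 (X = 112 + 119*(-134/((-4 + 3) + 104)) = 112 + 119*(-134/(-1 + 104)) = 112 + 119*(-134/103) = 112 - 15946/103 = -4410/103 ≈ -42.816)
(X + H(-559))/(27250 + Q(-439, 607)) = (-4410/103 + 211*(-559))/(27250 - 237) = (-4410/103 - 117949)/27013 = -12153157/103*1/27013 = -12153157/2782339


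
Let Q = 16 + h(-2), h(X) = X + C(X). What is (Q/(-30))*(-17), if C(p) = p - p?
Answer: 119/15 ≈ 7.9333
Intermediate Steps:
C(p) = 0
h(X) = X (h(X) = X + 0 = X)
Q = 14 (Q = 16 - 2 = 14)
(Q/(-30))*(-17) = (14/(-30))*(-17) = (14*(-1/30))*(-17) = -7/15*(-17) = 119/15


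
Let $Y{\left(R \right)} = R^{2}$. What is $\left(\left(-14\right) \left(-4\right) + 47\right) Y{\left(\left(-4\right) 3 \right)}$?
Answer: $14832$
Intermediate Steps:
$\left(\left(-14\right) \left(-4\right) + 47\right) Y{\left(\left(-4\right) 3 \right)} = \left(\left(-14\right) \left(-4\right) + 47\right) \left(\left(-4\right) 3\right)^{2} = \left(56 + 47\right) \left(-12\right)^{2} = 103 \cdot 144 = 14832$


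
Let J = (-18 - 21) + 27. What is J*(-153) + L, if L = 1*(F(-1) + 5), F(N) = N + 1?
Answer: 1841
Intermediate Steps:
F(N) = 1 + N
L = 5 (L = 1*((1 - 1) + 5) = 1*(0 + 5) = 1*5 = 5)
J = -12 (J = -39 + 27 = -12)
J*(-153) + L = -12*(-153) + 5 = 1836 + 5 = 1841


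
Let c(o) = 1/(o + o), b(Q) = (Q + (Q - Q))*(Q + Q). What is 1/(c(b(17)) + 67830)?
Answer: 1156/78411481 ≈ 1.4743e-5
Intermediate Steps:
b(Q) = 2*Q² (b(Q) = (Q + 0)*(2*Q) = Q*(2*Q) = 2*Q²)
c(o) = 1/(2*o)
1/(c(b(17)) + 67830) = 1/(1/(2*((2*17²))) + 67830) = 1/(1/(2*((2*289))) + 67830) = 1/((½)/578 + 67830) = 1/((½)*(1/578) + 67830) = 1/(1/1156 + 67830) = 1/(78411481/1156) = 1156/78411481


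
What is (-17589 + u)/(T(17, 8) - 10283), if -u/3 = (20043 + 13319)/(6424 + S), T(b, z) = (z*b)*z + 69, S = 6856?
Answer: 38947001/20198880 ≈ 1.9282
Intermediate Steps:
T(b, z) = 69 + b*z**2 (T(b, z) = (b*z)*z + 69 = b*z**2 + 69 = 69 + b*z**2)
u = -50043/6640 (u = -3*(20043 + 13319)/(6424 + 6856) = -100086/13280 = -3*16681/6640 = -50043/6640 ≈ -7.5366)
(-17589 + u)/(T(17, 8) - 10283) = (-17589 - 50043/6640)/((69 + 17*8**2) - 10283) = -116841003/(6640*((69 + 17*64) - 10283)) = -116841003/(6640*((69 + 1088) - 10283)) = -116841003/(6640*(1157 - 10283)) = -116841003/6640/(-9126) = -116841003/6640*(-1/9126) = 38947001/20198880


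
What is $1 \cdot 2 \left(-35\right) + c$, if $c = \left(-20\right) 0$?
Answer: $-70$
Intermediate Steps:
$c = 0$
$1 \cdot 2 \left(-35\right) + c = 1 \cdot 2 \left(-35\right) + 0 = 2 \left(-35\right) + 0 = -70 + 0 = -70$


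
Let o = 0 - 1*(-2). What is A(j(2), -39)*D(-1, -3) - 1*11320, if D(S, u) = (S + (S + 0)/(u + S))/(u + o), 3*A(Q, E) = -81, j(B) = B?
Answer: -45361/4 ≈ -11340.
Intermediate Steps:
o = 2 (o = 0 + 2 = 2)
A(Q, E) = -27 (A(Q, E) = (1/3)*(-81) = -27)
D(S, u) = (S + S/(S + u))/(2 + u) (D(S, u) = (S + (S + 0)/(u + S))/(u + 2) = (S + S/(S + u))/(2 + u))
A(j(2), -39)*D(-1, -3) - 1*11320 = -(-27)*(1 - 1 - 3)/((-3)**2 + 2*(-1) + 2*(-3) - 1*(-3)) - 1*11320 = -(-27)*(-3)/(9 - 2 - 6 + 3) - 11320 = -(-27)*(-3)/4 - 11320 = -27*3/4 - 11320 = -81/4 - 11320 = -45361/4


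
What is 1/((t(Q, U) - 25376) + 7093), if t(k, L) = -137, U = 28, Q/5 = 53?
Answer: -1/18420 ≈ -5.4289e-5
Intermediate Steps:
Q = 265 (Q = 5*53 = 265)
1/((t(Q, U) - 25376) + 7093) = 1/((-137 - 25376) + 7093) = 1/(-25513 + 7093) = 1/(-18420) = -1/18420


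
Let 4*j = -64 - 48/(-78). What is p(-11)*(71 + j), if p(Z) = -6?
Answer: -4302/13 ≈ -330.92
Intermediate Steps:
j = -206/13 (j = (-64 - 48/(-78))/4 = (-64 - 48*(-1/78))/4 = (-64 + 8/13)/4 = (¼)*(-824/13) = -206/13 ≈ -15.846)
p(-11)*(71 + j) = -6*(71 - 206/13) = -6*717/13 = -4302/13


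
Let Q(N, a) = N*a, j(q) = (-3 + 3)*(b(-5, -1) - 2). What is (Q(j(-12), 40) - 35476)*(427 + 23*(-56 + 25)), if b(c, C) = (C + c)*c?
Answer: 10146136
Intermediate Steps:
b(c, C) = c*(C + c)
j(q) = 0 (j(q) = (-3 + 3)*(-5*(-1 - 5) - 2) = 0*(-5*(-6) - 2) = 0*(30 - 2) = 0*28 = 0)
(Q(j(-12), 40) - 35476)*(427 + 23*(-56 + 25)) = (0*40 - 35476)*(427 + 23*(-56 + 25)) = (0 - 35476)*(427 + 23*(-31)) = -35476*(427 - 713) = -35476*(-286) = 10146136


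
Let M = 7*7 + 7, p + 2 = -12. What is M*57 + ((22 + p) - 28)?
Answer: 3172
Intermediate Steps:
p = -14 (p = -2 - 12 = -14)
M = 56 (M = 49 + 7 = 56)
M*57 + ((22 + p) - 28) = 56*57 + ((22 - 14) - 28) = 3192 + (8 - 28) = 3192 - 20 = 3172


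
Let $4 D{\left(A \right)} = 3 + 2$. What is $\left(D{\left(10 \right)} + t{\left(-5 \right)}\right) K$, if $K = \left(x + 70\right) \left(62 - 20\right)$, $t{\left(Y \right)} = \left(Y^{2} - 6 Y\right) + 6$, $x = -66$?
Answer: $10458$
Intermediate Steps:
$D{\left(A \right)} = \frac{5}{4}$ ($D{\left(A \right)} = \frac{3 + 2}{4} = \frac{1}{4} \cdot 5 = \frac{5}{4}$)
$t{\left(Y \right)} = 6 + Y^{2} - 6 Y$
$K = 168$ ($K = \left(-66 + 70\right) \left(62 - 20\right) = 4 \cdot 42 = 168$)
$\left(D{\left(10 \right)} + t{\left(-5 \right)}\right) K = \left(\frac{5}{4} + \left(6 + \left(-5\right)^{2} - -30\right)\right) 168 = \left(\frac{5}{4} + \left(6 + 25 + 30\right)\right) 168 = \left(\frac{5}{4} + 61\right) 168 = \frac{249}{4} \cdot 168 = 10458$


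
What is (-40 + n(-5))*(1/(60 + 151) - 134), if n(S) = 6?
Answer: 961282/211 ≈ 4555.8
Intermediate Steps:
(-40 + n(-5))*(1/(60 + 151) - 134) = (-40 + 6)*(1/(60 + 151) - 134) = -34*(1/211 - 134) = -34*(-28273/211) = 961282/211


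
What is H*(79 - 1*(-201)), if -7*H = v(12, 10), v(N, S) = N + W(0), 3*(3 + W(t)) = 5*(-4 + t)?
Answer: -280/3 ≈ -93.333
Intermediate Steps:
W(t) = -29/3 + 5*t/3 (W(t) = -3 + (5*(-4 + t))/3 = -3 + (-20 + 5*t)/3 = -3 + (-20/3 + 5*t/3) = -29/3 + 5*t/3)
v(N, S) = -29/3 + N (v(N, S) = N + (-29/3 + (5/3)*0) = N + (-29/3 + 0) = N - 29/3 = -29/3 + N)
H = -⅓ (H = -(-29/3 + 12)/7 = -⅐*7/3 = -⅓ ≈ -0.33333)
H*(79 - 1*(-201)) = -(79 - 1*(-201))/3 = -(79 + 201)/3 = -⅓*280 = -280/3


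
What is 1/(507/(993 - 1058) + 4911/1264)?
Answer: -6320/24741 ≈ -0.25545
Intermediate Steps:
1/(507/(993 - 1058) + 4911/1264) = 1/(507/(-65) + 4911*(1/1264)) = 1/(507*(-1/65) + 4911/1264) = 1/(-39/5 + 4911/1264) = 1/(-24741/6320) = -6320/24741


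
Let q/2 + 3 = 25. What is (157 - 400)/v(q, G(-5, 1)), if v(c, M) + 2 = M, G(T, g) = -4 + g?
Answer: 243/5 ≈ 48.600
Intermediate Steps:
q = 44 (q = -6 + 2*25 = -6 + 50 = 44)
v(c, M) = -2 + M
(157 - 400)/v(q, G(-5, 1)) = (157 - 400)/(-2 + (-4 + 1)) = -243/(-2 - 3) = -243/(-5) = -243*(-⅕) = 243/5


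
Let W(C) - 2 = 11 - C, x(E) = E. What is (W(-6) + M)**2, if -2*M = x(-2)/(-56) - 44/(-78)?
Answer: 1667987281/4769856 ≈ 349.69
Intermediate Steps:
W(C) = 13 - C (W(C) = 2 + (11 - C) = 13 - C)
M = -655/2184 (M = -(-2/(-56) - 44/(-78))/2 = -(-2*(-1/56) - 44*(-1/78))/2 = -(1/28 + 22/39)/2 = -1/2*655/1092 = -655/2184 ≈ -0.29991)
(W(-6) + M)**2 = ((13 - 1*(-6)) - 655/2184)**2 = ((13 + 6) - 655/2184)**2 = (19 - 655/2184)**2 = (40841/2184)**2 = 1667987281/4769856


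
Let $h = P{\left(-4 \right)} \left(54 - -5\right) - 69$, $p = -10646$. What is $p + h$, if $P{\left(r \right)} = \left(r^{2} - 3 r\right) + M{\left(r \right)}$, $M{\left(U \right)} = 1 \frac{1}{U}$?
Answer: $- \frac{36311}{4} \approx -9077.8$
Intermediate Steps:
$M{\left(U \right)} = \frac{1}{U}$
$P{\left(r \right)} = \frac{1}{r} + r^{2} - 3 r$ ($P{\left(r \right)} = \left(r^{2} - 3 r\right) + \frac{1}{r} = \frac{1}{r} + r^{2} - 3 r$)
$h = \frac{6273}{4}$ ($h = \frac{1 + \left(-4\right)^{2} \left(-3 - 4\right)}{-4} \left(54 - -5\right) - 69 = - \frac{1 + 16 \left(-7\right)}{4} \left(54 + 5\right) - 69 = - \frac{1 - 112}{4} \cdot 59 - 69 = \left(- \frac{1}{4}\right) \left(-111\right) 59 - 69 = \frac{111}{4} \cdot 59 - 69 = \frac{6549}{4} - 69 = \frac{6273}{4} \approx 1568.3$)
$p + h = -10646 + \frac{6273}{4} = - \frac{36311}{4}$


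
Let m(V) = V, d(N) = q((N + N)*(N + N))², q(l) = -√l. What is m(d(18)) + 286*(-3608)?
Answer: -1030592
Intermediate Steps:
d(N) = 4*N² (d(N) = (-√((N + N)*(N + N)))² = (-√((2*N)*(2*N)))² = (-√(4*N²))² = (-2*√(N²))² = 4*N²)
m(d(18)) + 286*(-3608) = 4*18² + 286*(-3608) = 4*324 - 1031888 = 1296 - 1031888 = -1030592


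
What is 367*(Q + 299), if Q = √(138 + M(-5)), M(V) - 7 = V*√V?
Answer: 109733 + 367*√(145 - 5*I*√5) ≈ 1.1416e+5 - 170.25*I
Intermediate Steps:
M(V) = 7 + V^(3/2) (M(V) = 7 + V*√V = 7 + V^(3/2))
Q = √(145 - 5*I*√5) (Q = √(138 + (7 + (-5)^(3/2))) = √(138 + (7 - 5*I*√5)) = √(145 - 5*I*√5) ≈ 12.051 - 0.46389*I)
367*(Q + 299) = 367*(√(145 - 5*I*√5) + 299) = 367*(299 + √(145 - 5*I*√5)) = 109733 + 367*√(145 - 5*I*√5)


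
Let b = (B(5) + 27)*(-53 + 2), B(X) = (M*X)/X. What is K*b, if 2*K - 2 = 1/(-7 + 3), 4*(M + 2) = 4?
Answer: -4641/4 ≈ -1160.3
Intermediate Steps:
M = -1 (M = -2 + (¼)*4 = -2 + 1 = -1)
B(X) = -1 (B(X) = (-X)/X = -1)
K = 7/8 (K = 1 + 1/(2*(-7 + 3)) = 1 + (½)/(-4) = 1 + (½)*(-¼) = 1 - ⅛ = 7/8 ≈ 0.87500)
b = -1326 (b = (-1 + 27)*(-53 + 2) = 26*(-51) = -1326)
K*b = (7/8)*(-1326) = -4641/4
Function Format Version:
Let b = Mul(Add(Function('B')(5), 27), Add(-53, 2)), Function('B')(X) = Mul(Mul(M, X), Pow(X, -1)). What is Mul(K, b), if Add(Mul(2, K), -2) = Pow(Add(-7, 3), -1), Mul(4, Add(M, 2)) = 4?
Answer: Rational(-4641, 4) ≈ -1160.3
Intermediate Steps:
M = -1 (M = Add(-2, Mul(Rational(1, 4), 4)) = Add(-2, 1) = -1)
Function('B')(X) = -1 (Function('B')(X) = Mul(Mul(-1, X), Pow(X, -1)) = -1)
K = Rational(7, 8) (K = Add(1, Mul(Rational(1, 2), Pow(Add(-7, 3), -1))) = Add(1, Mul(Rational(1, 2), Pow(-4, -1))) = Add(1, Mul(Rational(1, 2), Rational(-1, 4))) = Add(1, Rational(-1, 8)) = Rational(7, 8) ≈ 0.87500)
b = -1326 (b = Mul(Add(-1, 27), Add(-53, 2)) = Mul(26, -51) = -1326)
Mul(K, b) = Mul(Rational(7, 8), -1326) = Rational(-4641, 4)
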